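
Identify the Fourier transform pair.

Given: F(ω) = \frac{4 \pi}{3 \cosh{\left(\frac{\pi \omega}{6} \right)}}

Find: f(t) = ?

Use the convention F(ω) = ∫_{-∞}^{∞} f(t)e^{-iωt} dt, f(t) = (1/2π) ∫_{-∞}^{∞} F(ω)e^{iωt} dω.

f(t) = \frac{4}{\cosh{\left(3 t \right)}}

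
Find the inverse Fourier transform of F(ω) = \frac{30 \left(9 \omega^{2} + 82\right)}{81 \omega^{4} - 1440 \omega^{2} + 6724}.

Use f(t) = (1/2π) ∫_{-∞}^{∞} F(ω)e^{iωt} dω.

f(t) = 5 e^{- \frac{\left|{t}\right|}{3}} \cos{\left(3 \left|{t}\right| \right)}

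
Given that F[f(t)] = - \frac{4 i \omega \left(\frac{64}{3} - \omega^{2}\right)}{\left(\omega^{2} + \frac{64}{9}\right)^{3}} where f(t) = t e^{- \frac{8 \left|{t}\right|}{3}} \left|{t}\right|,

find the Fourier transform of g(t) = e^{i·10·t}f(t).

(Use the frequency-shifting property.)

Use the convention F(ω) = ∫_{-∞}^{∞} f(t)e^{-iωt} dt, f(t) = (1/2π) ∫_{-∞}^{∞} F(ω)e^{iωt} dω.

F[g](ω) = \frac{972 i \left(\omega - 10\right) \left(3 \left(\omega - 10\right)^{2} - 64\right)}{\left(9 \left(\omega - 10\right)^{2} + 64\right)^{3}}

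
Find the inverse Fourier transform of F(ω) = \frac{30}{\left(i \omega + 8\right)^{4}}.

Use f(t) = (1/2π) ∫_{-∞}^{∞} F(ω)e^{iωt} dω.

f(t) = 5 t^{3} e^{- 8 t} u\left(t\right)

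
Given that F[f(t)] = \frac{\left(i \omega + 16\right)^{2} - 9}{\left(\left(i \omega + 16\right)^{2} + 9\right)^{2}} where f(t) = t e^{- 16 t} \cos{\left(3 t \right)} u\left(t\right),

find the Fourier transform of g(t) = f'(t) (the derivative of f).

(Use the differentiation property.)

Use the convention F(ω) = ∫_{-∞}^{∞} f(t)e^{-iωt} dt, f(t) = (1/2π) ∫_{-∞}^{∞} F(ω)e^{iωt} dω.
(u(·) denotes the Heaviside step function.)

F[g](ω) = \frac{i \omega \left(\left(i \omega + 16\right)^{2} - 9\right)}{\left(\left(i \omega + 16\right)^{2} + 9\right)^{2}}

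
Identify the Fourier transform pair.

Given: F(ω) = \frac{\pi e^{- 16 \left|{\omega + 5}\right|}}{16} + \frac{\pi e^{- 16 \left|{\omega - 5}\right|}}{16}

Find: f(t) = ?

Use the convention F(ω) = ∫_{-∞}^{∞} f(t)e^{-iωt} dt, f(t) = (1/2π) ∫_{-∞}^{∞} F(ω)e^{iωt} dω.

f(t) = \frac{2 \cos{\left(5 t \right)}}{t^{2} + 256}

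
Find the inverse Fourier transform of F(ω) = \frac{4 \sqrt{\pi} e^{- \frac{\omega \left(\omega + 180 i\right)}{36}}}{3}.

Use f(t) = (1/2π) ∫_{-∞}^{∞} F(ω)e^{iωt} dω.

f(t) = 4 e^{- 9 \left(t - 5\right)^{2}}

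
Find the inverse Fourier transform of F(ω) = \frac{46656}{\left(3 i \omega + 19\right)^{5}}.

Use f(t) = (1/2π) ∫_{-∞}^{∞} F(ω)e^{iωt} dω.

f(t) = 8 t^{4} e^{- \frac{19 t}{3}} u\left(t\right)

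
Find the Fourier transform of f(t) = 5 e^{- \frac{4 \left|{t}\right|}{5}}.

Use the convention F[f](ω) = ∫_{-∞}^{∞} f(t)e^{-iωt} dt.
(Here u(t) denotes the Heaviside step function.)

F(ω) = \frac{200}{25 \omega^{2} + 16}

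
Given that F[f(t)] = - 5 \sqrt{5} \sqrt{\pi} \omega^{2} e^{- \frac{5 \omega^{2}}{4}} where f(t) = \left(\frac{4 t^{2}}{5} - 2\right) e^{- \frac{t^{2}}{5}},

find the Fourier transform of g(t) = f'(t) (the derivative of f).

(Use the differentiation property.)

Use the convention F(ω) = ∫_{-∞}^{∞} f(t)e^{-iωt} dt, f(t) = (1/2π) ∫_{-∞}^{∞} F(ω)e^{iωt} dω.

F[g](ω) = - 5 \sqrt{5} i \sqrt{\pi} \omega^{3} e^{- \frac{5 \omega^{2}}{4}}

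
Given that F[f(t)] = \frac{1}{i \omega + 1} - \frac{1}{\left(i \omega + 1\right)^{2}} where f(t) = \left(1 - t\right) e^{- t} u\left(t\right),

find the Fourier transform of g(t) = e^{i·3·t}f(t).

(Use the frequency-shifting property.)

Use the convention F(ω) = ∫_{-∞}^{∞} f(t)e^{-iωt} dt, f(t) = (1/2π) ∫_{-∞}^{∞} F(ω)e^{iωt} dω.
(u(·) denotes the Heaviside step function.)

F[g](ω) = \frac{i \left(3 - \omega\right)}{\omega^{2} - 2 \omega \left(3 + i\right) + 8 + 6 i}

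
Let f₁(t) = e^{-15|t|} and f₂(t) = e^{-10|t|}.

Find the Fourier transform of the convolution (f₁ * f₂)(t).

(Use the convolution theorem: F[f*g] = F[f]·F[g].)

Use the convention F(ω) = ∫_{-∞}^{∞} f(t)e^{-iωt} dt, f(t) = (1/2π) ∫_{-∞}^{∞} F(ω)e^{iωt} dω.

F[f₁*f₂](ω) = \frac{600}{\left(\omega^{2} + 100\right) \left(\omega^{2} + 225\right)}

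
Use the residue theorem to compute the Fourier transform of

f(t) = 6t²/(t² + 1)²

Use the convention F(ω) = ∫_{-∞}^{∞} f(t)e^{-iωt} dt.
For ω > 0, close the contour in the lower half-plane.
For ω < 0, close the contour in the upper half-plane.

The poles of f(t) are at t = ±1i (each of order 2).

Let g(z) = f(z)e^{-iωz}; for large |z| the factor e^{-iωz} decays in the lower half-plane when ω > 0 and in the upper half-plane when ω < 0.

Case ω > 0 (lower half-plane, clockwise contour ⇒ F(ω) = -2πi·ΣRes):
  Res_{z = - i} g(z) = \frac{3 i \left(1 - \omega\right) e^{- \omega}}{2} (pole of order 2)
  F(ω) = -2πi·ΣRes = 3 \pi \left(1 - \omega\right) e^{- \omega}

Case ω < 0 (upper half-plane, counterclockwise contour ⇒ F(ω) = +2πi·ΣRes):
  Res_{z = i} g(z) = \frac{3 i \left(- \omega - 1\right) e^{\omega}}{2} (pole of order 2)
  F(ω) = 2πi·ΣRes = 3 \pi \left(\omega + 1\right) e^{\omega}

Both cases combine into a single formula in |ω|:

F(ω) = 3 \pi \left(1 - \left|{\omega}\right|\right) e^{- \left|{\omega}\right|}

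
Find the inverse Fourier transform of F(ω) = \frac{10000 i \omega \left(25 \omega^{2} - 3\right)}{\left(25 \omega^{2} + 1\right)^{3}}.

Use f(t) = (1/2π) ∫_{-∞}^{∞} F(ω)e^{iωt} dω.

f(t) = 4 t e^{- \frac{\left|{t}\right|}{5}} \left|{t}\right|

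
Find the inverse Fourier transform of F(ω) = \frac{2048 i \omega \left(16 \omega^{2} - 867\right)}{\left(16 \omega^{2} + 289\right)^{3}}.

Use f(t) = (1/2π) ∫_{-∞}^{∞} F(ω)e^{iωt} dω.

f(t) = 2 t e^{- \frac{17 \left|{t}\right|}{4}} \left|{t}\right|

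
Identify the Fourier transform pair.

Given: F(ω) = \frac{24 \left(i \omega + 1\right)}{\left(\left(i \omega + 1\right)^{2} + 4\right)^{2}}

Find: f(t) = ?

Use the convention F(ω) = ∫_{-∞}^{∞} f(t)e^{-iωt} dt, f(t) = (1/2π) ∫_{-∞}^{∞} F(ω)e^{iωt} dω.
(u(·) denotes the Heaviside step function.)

f(t) = 6 t e^{- t} \sin{\left(2 t \right)} u\left(t\right)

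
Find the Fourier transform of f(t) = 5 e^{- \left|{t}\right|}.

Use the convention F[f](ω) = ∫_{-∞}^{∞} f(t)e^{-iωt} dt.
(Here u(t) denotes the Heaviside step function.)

F(ω) = \frac{10}{\omega^{2} + 1}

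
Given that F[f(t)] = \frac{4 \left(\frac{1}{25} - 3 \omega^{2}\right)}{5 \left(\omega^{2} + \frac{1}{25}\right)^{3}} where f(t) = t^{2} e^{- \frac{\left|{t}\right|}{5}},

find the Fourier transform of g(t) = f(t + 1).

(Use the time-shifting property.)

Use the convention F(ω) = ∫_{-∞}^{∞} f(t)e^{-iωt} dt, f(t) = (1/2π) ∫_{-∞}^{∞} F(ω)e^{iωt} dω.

F[g](ω) = \frac{\left(500 - 37500 \omega^{2}\right) e^{i \omega}}{\left(25 \omega^{2} + 1\right)^{3}}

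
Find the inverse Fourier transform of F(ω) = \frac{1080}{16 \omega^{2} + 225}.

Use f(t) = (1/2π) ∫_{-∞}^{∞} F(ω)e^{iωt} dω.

f(t) = 9 e^{- \frac{15 \left|{t}\right|}{4}}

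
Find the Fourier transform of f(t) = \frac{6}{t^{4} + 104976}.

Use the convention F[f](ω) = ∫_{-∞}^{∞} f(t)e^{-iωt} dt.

F(ω) = \frac{\pi e^{- 9 \sqrt{2} \left|{\omega}\right|} \sin{\left(9 \sqrt{2} \left|{\omega}\right| + \frac{\pi}{4} \right)}}{972}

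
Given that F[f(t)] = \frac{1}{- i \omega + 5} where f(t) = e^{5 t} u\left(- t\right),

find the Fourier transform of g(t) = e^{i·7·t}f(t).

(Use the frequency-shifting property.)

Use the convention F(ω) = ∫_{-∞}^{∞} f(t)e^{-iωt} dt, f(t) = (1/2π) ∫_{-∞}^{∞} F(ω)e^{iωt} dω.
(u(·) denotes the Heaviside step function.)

F[g](ω) = \frac{i}{\omega - 7 + 5 i}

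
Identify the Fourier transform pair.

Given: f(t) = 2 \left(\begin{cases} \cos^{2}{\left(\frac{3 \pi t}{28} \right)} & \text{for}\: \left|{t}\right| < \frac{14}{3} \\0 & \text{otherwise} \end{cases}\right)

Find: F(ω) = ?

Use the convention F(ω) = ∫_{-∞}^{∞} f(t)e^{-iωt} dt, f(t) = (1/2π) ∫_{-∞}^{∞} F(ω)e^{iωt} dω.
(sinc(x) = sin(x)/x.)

F(ω) = - \frac{84 \pi^{2} \operatorname{sinc}{\left(\frac{14 \omega}{3} \right)}}{196 \omega^{2} - 9 \pi^{2}}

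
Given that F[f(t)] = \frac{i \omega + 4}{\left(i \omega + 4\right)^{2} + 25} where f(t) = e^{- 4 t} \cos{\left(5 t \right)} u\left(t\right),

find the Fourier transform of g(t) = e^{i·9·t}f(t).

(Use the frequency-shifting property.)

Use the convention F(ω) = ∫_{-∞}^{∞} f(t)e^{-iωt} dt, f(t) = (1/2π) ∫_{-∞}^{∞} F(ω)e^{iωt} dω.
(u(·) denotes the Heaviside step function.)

F[g](ω) = \frac{i \left(\omega - 9\right) + 4}{\left(i \left(\omega - 9\right) + 4\right)^{2} + 25}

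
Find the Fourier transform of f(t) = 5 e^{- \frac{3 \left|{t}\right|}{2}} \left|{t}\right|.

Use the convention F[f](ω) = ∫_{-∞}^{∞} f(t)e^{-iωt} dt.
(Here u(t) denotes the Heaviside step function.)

F(ω) = \frac{40 \left(9 - 4 \omega^{2}\right)}{\left(4 \omega^{2} + 9\right)^{2}}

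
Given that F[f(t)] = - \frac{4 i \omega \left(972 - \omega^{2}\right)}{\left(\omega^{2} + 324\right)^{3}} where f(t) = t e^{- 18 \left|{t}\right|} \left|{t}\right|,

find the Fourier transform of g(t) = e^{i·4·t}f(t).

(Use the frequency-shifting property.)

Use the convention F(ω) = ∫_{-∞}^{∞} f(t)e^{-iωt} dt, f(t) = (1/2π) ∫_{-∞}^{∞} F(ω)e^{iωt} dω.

F[g](ω) = \frac{4 i \left(\omega - 4\right) \left(\left(\omega - 4\right)^{2} - 972\right)}{\left(\left(\omega - 4\right)^{2} + 324\right)^{3}}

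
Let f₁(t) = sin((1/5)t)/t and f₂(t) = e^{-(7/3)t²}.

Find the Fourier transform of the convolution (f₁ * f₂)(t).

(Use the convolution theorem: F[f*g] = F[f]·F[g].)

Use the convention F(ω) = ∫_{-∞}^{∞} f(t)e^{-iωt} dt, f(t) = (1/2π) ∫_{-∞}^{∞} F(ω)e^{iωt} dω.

F[f₁*f₂](ω) = \begin{cases} \frac{\sqrt{21} \pi^{\frac{3}{2}} e^{- \frac{3 \omega^{2}}{28}}}{7} & \text{for}\: \omega > - \frac{1}{5} \wedge \omega < \frac{1}{5} \\0 & \text{otherwise} \end{cases}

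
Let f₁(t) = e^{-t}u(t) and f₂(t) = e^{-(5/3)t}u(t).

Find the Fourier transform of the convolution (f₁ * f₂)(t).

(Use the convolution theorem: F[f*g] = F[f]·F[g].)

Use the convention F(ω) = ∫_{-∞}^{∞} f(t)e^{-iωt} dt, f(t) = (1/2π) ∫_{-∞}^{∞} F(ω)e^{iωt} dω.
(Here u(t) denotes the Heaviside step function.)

F[f₁*f₂](ω) = \frac{3}{\left(i \omega + 1\right) \left(3 i \omega + 5\right)}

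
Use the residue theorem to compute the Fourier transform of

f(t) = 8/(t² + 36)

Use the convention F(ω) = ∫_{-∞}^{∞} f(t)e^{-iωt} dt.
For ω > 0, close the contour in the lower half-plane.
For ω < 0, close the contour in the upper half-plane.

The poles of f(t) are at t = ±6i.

Let g(z) = f(z)e^{-iωz}; for large |z| the factor e^{-iωz} decays in the lower half-plane when ω > 0 and in the upper half-plane when ω < 0.

Case ω > 0 (lower half-plane, clockwise contour ⇒ F(ω) = -2πi·ΣRes):
  Res_{z = - 6 i} g(z) = \frac{2 i e^{- 6 \omega}}{3}
  F(ω) = -2πi·ΣRes = \frac{4 \pi e^{- 6 \omega}}{3}

Case ω < 0 (upper half-plane, counterclockwise contour ⇒ F(ω) = +2πi·ΣRes):
  Res_{z = 6 i} g(z) = - \frac{2 i e^{6 \omega}}{3}
  F(ω) = 2πi·ΣRes = \frac{4 \pi e^{6 \omega}}{3}

Both cases combine into a single formula in |ω|:

F(ω) = \frac{4 \pi e^{- 6 \left|{\omega}\right|}}{3}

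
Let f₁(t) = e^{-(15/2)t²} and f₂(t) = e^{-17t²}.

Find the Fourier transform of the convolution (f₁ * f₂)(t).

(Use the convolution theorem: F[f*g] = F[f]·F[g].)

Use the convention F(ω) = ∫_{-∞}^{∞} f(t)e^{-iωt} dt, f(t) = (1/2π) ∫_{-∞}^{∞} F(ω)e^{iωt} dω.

F[f₁*f₂](ω) = \frac{\sqrt{510} \pi e^{- \frac{49 \omega^{2}}{1020}}}{255}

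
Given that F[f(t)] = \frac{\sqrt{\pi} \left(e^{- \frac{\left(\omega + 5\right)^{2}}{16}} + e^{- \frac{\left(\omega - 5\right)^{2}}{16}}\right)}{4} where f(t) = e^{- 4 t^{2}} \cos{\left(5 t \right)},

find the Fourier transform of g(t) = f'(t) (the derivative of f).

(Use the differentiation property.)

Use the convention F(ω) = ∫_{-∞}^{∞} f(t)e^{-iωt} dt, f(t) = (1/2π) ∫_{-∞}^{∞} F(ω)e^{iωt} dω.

F[g](ω) = \frac{i \sqrt{\pi} \omega \left(e^{\frac{5 \omega}{4}} + 1\right) e^{- \frac{\omega^{2}}{16} - \frac{5 \omega}{8} - \frac{25}{16}}}{4}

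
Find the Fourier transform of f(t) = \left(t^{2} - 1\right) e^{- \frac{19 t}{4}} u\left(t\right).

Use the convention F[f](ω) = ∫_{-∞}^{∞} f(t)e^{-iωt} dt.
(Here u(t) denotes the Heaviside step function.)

F(ω) = \frac{4 \left(128 i \omega - \left(4 i \omega + 19\right)^{3} + 608\right)}{\left(4 i \omega + 19\right)^{4}}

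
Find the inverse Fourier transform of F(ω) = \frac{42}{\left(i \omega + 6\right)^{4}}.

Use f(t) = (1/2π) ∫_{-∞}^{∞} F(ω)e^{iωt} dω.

f(t) = 7 t^{3} e^{- 6 t} u\left(t\right)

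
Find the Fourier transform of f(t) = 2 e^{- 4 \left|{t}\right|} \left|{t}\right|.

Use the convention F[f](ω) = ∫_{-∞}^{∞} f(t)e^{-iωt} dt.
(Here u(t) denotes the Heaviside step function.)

F(ω) = \frac{4 \left(16 - \omega^{2}\right)}{\left(\omega^{2} + 16\right)^{2}}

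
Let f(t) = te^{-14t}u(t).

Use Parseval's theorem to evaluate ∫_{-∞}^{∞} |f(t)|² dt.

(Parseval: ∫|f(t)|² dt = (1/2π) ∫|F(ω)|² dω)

∫|f(t)|² dt = \frac{1}{10976}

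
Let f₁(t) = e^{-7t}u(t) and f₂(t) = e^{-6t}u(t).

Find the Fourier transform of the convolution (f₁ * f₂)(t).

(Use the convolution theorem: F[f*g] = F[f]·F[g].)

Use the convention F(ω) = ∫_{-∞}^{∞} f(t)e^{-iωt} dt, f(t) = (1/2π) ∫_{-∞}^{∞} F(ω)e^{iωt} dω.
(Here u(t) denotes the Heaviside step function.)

F[f₁*f₂](ω) = \frac{1}{\left(i \omega + 6\right) \left(i \omega + 7\right)}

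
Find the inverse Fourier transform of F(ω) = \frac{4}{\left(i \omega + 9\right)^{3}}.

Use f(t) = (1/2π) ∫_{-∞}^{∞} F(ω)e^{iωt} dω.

f(t) = 2 t^{2} e^{- 9 t} u\left(t\right)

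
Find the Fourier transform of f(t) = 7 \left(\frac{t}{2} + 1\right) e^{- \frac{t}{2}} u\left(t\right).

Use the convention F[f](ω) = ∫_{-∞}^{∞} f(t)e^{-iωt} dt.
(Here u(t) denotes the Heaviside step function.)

F(ω) = \frac{28 \left(- i \omega - 1\right)}{4 \omega^{2} - 4 i \omega - 1}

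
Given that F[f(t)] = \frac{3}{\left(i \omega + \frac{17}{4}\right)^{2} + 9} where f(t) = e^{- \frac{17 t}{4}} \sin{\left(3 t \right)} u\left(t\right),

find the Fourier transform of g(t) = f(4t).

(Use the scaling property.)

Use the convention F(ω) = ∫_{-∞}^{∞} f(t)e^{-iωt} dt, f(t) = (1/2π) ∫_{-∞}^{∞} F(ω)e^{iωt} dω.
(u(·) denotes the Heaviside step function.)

F[g](ω) = \frac{12}{\left(i \omega + 17\right)^{2} + 144}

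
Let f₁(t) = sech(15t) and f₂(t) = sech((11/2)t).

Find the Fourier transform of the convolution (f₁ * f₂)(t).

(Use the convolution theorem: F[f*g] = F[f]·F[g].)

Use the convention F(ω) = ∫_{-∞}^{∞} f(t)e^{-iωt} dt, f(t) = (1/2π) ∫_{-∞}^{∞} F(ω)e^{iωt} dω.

F[f₁*f₂](ω) = \frac{2 \pi^{2}}{165 \cosh{\left(\frac{\pi \omega}{30} \right)} \cosh{\left(\frac{\pi \omega}{11} \right)}}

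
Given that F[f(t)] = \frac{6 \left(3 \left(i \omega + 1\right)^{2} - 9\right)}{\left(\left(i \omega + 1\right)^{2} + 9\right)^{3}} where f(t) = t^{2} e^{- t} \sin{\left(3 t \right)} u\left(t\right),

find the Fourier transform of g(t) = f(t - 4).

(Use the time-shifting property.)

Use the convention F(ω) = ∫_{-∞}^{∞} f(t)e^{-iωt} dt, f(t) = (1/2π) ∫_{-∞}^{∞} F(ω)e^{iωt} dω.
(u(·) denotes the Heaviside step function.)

F[g](ω) = \frac{18 \left(\left(i \omega + 1\right)^{2} - 3\right) e^{- 4 i \omega}}{\left(\left(i \omega + 1\right)^{2} + 9\right)^{3}}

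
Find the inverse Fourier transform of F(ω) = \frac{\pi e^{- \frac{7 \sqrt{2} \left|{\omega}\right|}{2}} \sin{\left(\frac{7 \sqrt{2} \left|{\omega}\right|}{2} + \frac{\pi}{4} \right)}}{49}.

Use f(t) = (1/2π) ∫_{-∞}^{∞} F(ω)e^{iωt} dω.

f(t) = \frac{7}{t^{4} + 2401}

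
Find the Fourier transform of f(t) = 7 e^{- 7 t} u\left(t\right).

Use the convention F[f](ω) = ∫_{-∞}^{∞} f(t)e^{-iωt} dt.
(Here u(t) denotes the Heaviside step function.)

F(ω) = \frac{7}{i \omega + 7}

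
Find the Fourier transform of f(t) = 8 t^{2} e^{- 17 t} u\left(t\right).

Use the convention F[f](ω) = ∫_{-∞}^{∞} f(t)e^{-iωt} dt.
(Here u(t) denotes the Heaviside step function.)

F(ω) = \frac{16}{\left(i \omega + 17\right)^{3}}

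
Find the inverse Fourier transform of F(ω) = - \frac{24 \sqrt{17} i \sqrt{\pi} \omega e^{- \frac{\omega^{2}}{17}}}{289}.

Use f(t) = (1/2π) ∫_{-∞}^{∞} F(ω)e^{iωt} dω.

f(t) = 6 t e^{- \frac{17 t^{2}}{4}}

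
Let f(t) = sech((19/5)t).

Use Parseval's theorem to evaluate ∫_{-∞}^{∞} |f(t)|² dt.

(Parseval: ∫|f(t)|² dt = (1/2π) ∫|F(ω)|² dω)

∫|f(t)|² dt = \frac{10}{19}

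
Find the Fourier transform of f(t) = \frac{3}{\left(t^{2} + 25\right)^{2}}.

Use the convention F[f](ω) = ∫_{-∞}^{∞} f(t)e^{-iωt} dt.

F(ω) = \frac{3 \pi \left(5 \left|{\omega}\right| + 1\right) e^{- 5 \left|{\omega}\right|}}{250}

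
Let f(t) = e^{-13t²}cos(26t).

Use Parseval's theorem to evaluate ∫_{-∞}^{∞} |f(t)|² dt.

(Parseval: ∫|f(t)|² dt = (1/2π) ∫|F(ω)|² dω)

∫|f(t)|² dt = \frac{\sqrt{26} \sqrt{\pi} \left(1 + e^{26}\right)}{52 e^{26}}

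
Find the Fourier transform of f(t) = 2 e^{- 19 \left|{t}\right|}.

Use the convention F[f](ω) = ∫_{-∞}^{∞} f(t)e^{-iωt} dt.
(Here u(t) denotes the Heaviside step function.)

F(ω) = \frac{76}{\omega^{2} + 361}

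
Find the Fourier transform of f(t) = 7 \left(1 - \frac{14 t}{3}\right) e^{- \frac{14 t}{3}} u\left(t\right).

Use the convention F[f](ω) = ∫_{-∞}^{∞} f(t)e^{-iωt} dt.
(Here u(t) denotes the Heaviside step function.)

F(ω) = \frac{63 i \omega}{- 9 \omega^{2} + 84 i \omega + 196}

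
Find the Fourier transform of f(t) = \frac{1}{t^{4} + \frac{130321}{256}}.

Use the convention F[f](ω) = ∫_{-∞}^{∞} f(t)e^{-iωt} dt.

F(ω) = \frac{64 \pi e^{- \frac{19 \sqrt{2} \left|{\omega}\right|}{8}} \sin{\left(\frac{19 \sqrt{2} \left|{\omega}\right|}{8} + \frac{\pi}{4} \right)}}{6859}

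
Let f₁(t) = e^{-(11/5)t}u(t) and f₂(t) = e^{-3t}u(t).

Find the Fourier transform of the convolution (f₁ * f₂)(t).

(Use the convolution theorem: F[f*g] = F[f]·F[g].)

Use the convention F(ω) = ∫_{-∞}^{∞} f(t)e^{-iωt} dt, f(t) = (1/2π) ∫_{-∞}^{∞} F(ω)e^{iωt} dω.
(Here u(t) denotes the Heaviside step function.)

F[f₁*f₂](ω) = \frac{5}{\left(i \omega + 3\right) \left(5 i \omega + 11\right)}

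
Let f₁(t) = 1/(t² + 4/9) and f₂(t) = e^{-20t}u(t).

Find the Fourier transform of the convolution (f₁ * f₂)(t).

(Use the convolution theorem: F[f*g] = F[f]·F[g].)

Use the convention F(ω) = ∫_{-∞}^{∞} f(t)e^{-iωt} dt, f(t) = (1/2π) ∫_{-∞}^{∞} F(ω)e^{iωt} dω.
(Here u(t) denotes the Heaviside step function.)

F[f₁*f₂](ω) = \frac{3 \pi e^{- \frac{2 \left|{\omega}\right|}{3}}}{2 \left(i \omega + 20\right)}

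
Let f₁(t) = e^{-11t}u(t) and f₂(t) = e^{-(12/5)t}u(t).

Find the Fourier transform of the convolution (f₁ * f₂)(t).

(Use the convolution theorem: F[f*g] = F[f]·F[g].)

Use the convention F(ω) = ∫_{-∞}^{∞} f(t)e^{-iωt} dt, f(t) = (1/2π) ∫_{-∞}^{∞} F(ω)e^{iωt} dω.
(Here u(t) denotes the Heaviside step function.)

F[f₁*f₂](ω) = \frac{5}{\left(i \omega + 11\right) \left(5 i \omega + 12\right)}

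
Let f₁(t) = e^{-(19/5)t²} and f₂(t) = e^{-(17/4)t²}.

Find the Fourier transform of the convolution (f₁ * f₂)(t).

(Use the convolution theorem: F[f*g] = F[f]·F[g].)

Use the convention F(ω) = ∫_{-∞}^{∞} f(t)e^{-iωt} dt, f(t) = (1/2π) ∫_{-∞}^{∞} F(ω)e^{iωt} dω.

F[f₁*f₂](ω) = \frac{2 \sqrt{1615} \pi e^{- \frac{161 \omega^{2}}{1292}}}{323}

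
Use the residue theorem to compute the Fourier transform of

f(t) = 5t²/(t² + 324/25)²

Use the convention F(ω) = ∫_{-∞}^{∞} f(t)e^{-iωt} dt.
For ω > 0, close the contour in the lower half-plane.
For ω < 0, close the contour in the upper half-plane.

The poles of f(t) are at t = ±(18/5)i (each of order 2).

Let g(z) = f(z)e^{-iωz}; for large |z| the factor e^{-iωz} decays in the lower half-plane when ω > 0 and in the upper half-plane when ω < 0.

Case ω > 0 (lower half-plane, clockwise contour ⇒ F(ω) = -2πi·ΣRes):
  Res_{z = - \frac{18 i}{5}} g(z) = \frac{5 i \left(5 - 18 \omega\right) e^{- \frac{18 \omega}{5}}}{72} (pole of order 2)
  F(ω) = -2πi·ΣRes = \frac{5 \pi \left(5 - 18 \omega\right) e^{- \frac{18 \omega}{5}}}{36}

Case ω < 0 (upper half-plane, counterclockwise contour ⇒ F(ω) = +2πi·ΣRes):
  Res_{z = \frac{18 i}{5}} g(z) = \frac{5 i \left(- 18 \omega - 5\right) e^{\frac{18 \omega}{5}}}{72} (pole of order 2)
  F(ω) = 2πi·ΣRes = \frac{5 \pi \left(18 \omega + 5\right) e^{\frac{18 \omega}{5}}}{36}

Both cases combine into a single formula in |ω|:

F(ω) = \frac{5 \pi \left(5 - 18 \left|{\omega}\right|\right) e^{- \frac{18 \left|{\omega}\right|}{5}}}{36}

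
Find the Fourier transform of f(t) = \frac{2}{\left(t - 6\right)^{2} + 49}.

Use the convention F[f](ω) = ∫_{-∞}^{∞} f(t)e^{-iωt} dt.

F(ω) = \frac{2 \pi e^{- 6 i \omega - 7 \left|{\omega}\right|}}{7}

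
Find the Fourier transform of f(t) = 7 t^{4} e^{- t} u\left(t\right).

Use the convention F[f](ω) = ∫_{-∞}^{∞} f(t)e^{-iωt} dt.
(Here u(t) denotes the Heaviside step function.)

F(ω) = \frac{168}{\left(i \omega + 1\right)^{5}}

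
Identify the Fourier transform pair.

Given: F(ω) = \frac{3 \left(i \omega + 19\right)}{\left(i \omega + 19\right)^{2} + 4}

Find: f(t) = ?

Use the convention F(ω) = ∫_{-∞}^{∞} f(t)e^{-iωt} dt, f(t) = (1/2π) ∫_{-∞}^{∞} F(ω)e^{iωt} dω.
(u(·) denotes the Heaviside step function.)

f(t) = 3 e^{- 19 t} \cos{\left(2 t \right)} u\left(t\right)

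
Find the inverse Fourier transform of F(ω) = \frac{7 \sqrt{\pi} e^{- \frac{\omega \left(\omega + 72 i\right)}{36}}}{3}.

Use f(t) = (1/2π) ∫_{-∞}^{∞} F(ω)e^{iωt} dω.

f(t) = 7 e^{- 9 \left(t - 2\right)^{2}}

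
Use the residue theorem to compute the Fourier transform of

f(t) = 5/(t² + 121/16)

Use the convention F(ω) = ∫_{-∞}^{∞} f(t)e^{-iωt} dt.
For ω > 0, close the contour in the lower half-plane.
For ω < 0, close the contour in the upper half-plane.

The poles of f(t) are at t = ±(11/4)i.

Let g(z) = f(z)e^{-iωz}; for large |z| the factor e^{-iωz} decays in the lower half-plane when ω > 0 and in the upper half-plane when ω < 0.

Case ω > 0 (lower half-plane, clockwise contour ⇒ F(ω) = -2πi·ΣRes):
  Res_{z = - \frac{11 i}{4}} g(z) = \frac{10 i e^{- \frac{11 \omega}{4}}}{11}
  F(ω) = -2πi·ΣRes = \frac{20 \pi e^{- \frac{11 \omega}{4}}}{11}

Case ω < 0 (upper half-plane, counterclockwise contour ⇒ F(ω) = +2πi·ΣRes):
  Res_{z = \frac{11 i}{4}} g(z) = - \frac{10 i e^{\frac{11 \omega}{4}}}{11}
  F(ω) = 2πi·ΣRes = \frac{20 \pi e^{\frac{11 \omega}{4}}}{11}

Both cases combine into a single formula in |ω|:

F(ω) = \frac{20 \pi e^{- \frac{11 \left|{\omega}\right|}{4}}}{11}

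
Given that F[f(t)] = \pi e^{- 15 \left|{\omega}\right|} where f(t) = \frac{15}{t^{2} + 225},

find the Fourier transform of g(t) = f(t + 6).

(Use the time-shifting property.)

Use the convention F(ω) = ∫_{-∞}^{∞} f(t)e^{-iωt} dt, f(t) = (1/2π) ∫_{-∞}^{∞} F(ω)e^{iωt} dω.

F[g](ω) = \pi e^{6 i \omega - 15 \left|{\omega}\right|}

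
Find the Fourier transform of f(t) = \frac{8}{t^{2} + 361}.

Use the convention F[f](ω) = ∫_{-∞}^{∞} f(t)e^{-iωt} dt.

F(ω) = \frac{8 \pi e^{- 19 \left|{\omega}\right|}}{19}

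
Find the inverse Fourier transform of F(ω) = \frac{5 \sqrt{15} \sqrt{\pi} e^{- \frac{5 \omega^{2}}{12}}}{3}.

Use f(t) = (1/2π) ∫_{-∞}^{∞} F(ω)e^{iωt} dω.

f(t) = 5 e^{- \frac{3 t^{2}}{5}}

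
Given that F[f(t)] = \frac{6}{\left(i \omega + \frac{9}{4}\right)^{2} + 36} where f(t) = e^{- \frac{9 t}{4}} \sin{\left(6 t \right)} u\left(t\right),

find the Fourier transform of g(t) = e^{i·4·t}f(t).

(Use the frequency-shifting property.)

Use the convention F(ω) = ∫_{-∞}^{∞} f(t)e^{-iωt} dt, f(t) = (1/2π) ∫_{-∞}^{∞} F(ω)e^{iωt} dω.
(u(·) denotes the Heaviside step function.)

F[g](ω) = \frac{96}{\left(4 i \left(\omega - 4\right) + 9\right)^{2} + 576}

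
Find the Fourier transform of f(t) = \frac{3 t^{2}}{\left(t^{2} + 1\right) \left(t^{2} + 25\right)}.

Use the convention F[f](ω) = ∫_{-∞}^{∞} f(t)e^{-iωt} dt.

F(ω) = \frac{\pi \left(5 - e^{4 \left|{\omega}\right|}\right) e^{- 5 \left|{\omega}\right|}}{8}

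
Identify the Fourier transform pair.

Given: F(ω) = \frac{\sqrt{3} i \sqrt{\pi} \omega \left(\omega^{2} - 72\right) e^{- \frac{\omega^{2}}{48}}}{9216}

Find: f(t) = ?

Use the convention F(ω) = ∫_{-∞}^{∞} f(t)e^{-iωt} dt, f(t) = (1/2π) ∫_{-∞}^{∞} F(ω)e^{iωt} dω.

f(t) = 9 t^{3} e^{- 12 t^{2}}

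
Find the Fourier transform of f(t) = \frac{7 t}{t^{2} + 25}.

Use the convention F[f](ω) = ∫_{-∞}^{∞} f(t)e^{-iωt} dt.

F(ω) = - 7 i \pi e^{- 5 \left|{\omega}\right|} \operatorname{sign}{\left(\omega \right)}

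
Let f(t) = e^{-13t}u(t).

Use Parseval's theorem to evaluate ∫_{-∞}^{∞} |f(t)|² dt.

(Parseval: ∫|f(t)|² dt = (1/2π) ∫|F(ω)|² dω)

∫|f(t)|² dt = \frac{1}{26}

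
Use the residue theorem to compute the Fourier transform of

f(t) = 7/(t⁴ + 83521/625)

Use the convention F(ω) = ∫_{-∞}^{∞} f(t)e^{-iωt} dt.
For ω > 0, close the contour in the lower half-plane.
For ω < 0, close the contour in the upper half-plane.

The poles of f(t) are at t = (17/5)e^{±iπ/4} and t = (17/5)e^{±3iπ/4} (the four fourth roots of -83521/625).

Let g(z) = f(z)e^{-iωz}; for large |z| the factor e^{-iωz} decays in the lower half-plane when ω > 0 and in the upper half-plane when ω < 0.

Case ω > 0 (lower half-plane, clockwise contour ⇒ F(ω) = -2πi·ΣRes):
  Res_{z = - \frac{17 \sqrt{2}}{10} - \frac{17 \sqrt{2} i}{10}} g(z) = \frac{875 \sqrt{2} i \left(1 - i\right) e^{\frac{17 \sqrt{2} \omega \left(-1 + i\right)}{10}}}{39304}
  Res_{z = \frac{17 \sqrt{2}}{10} - \frac{17 \sqrt{2} i}{10}} g(z) = \frac{875 \sqrt{2} i \left(1 + i\right) e^{- \frac{17 \sqrt{2} \omega \left(1 + i\right)}{10}}}{39304}
  F(ω) = -2πi·ΣRes = \frac{875 \sqrt{2} \pi \left(1 - i\right) \left(e^{\frac{17 \sqrt{2} i \omega}{5}} + i\right) e^{- \frac{17 \sqrt{2} \omega \left(1 + i\right)}{10}}}{19652} = \frac{875 \pi e^{- \frac{17 \sqrt{2} \omega}{10}} \sin{\left(\frac{17 \sqrt{2} \omega}{10} + \frac{\pi}{4} \right)}}{4913}

Case ω < 0 (upper half-plane, counterclockwise contour ⇒ F(ω) = +2πi·ΣRes):
  Res_{z = \frac{17 \sqrt{2}}{10} + \frac{17 \sqrt{2} i}{10}} g(z) = \frac{875 \sqrt{2} i \left(-1 + i\right) e^{\frac{17 \sqrt{2} \omega \left(1 - i\right)}{10}}}{39304}
  Res_{z = - \frac{17 \sqrt{2}}{10} + \frac{17 \sqrt{2} i}{10}} g(z) = \frac{875 \sqrt{2} \left(1 - i\right) e^{\frac{17 \sqrt{2} \omega \left(1 + i\right)}{10}}}{39304}
  F(ω) = 2πi·ΣRes = - \frac{875 \sqrt{2} i \pi \left(i \left(1 - i\right) e^{\frac{17 \sqrt{2} \omega \left(1 - i\right)}{10}} - \left(1 - i\right) e^{\frac{17 \sqrt{2} \omega \left(1 + i\right)}{10}}\right)}{19652} = \frac{875 \pi e^{\frac{17 \sqrt{2} \omega}{10}} \cos{\left(\frac{17 \sqrt{2} \omega}{10} + \frac{\pi}{4} \right)}}{4913}

Both cases combine into a single formula in |ω|:

F(ω) = \frac{875 \pi e^{- \frac{17 \sqrt{2} \left|{\omega}\right|}{10}} \sin{\left(\frac{17 \sqrt{2} \left|{\omega}\right|}{10} + \frac{\pi}{4} \right)}}{4913}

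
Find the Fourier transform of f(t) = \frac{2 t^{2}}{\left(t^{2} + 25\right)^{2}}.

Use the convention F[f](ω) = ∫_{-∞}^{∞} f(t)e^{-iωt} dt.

F(ω) = \frac{\pi \left(1 - 5 \left|{\omega}\right|\right) e^{- 5 \left|{\omega}\right|}}{5}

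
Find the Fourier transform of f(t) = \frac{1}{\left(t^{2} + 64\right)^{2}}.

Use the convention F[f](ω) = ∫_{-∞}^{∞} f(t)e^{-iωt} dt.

F(ω) = \frac{\pi \left(8 \left|{\omega}\right| + 1\right) e^{- 8 \left|{\omega}\right|}}{1024}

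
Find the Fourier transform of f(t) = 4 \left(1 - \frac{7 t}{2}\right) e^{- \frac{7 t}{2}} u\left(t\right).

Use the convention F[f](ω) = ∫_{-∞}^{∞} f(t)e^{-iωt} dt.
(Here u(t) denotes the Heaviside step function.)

F(ω) = \frac{16 i \omega}{- 4 \omega^{2} + 28 i \omega + 49}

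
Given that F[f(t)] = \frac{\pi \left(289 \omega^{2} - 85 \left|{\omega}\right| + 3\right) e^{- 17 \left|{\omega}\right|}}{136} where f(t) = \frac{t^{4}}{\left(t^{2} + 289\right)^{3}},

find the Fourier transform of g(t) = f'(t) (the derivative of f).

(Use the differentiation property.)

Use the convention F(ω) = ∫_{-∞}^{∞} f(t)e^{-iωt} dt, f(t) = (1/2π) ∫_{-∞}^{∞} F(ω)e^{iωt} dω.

F[g](ω) = \frac{i \pi \omega \left(289 \omega^{2} - 85 \left|{\omega}\right| + 3\right) e^{- 17 \left|{\omega}\right|}}{136}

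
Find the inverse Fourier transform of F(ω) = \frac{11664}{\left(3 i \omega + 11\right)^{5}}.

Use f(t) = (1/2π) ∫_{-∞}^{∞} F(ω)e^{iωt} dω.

f(t) = 2 t^{4} e^{- \frac{11 t}{3}} u\left(t\right)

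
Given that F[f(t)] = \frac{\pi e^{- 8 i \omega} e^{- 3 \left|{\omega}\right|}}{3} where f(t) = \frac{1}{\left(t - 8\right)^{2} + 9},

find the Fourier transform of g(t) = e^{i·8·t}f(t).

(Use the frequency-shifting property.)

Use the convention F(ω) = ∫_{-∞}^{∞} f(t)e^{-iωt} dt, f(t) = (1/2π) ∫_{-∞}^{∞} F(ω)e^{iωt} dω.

F[g](ω) = \frac{\pi e^{- 8 i \left(\omega - 8\right) - 3 \left|{\omega - 8}\right|}}{3}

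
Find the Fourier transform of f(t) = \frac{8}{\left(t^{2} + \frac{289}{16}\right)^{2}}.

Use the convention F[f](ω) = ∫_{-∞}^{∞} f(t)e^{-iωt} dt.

F(ω) = \frac{64 \pi \left(17 \left|{\omega}\right| + 4\right) e^{- \frac{17 \left|{\omega}\right|}{4}}}{4913}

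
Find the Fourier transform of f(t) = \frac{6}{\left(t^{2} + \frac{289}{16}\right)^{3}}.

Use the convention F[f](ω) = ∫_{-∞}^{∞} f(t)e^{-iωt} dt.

F(ω) = \frac{48 \pi \left(289 \omega^{2} + 204 \left|{\omega}\right| + 48\right) e^{- \frac{17 \left|{\omega}\right|}{4}}}{1419857}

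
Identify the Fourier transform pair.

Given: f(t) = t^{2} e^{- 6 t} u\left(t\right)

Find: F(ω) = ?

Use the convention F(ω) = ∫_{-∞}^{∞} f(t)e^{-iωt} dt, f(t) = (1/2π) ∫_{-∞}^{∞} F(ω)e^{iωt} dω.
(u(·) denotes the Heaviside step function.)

F(ω) = \frac{2}{\left(i \omega + 6\right)^{3}}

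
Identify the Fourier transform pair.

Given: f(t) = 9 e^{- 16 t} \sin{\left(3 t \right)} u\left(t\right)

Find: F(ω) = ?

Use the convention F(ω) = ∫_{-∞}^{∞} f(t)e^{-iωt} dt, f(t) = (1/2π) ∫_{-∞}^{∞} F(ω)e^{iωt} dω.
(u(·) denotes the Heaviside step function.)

F(ω) = \frac{27}{\left(i \omega + 16\right)^{2} + 9}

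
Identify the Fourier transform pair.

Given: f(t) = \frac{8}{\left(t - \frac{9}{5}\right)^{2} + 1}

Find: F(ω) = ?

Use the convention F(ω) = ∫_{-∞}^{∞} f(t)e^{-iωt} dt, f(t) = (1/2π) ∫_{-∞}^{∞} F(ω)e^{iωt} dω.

F(ω) = 8 \pi e^{- \frac{9 i \omega}{5} - \left|{\omega}\right|}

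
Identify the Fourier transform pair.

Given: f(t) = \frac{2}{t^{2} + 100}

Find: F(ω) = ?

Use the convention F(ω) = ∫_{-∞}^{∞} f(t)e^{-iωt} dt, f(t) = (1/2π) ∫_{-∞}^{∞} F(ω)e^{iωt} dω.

F(ω) = \frac{\pi e^{- 10 \left|{\omega}\right|}}{5}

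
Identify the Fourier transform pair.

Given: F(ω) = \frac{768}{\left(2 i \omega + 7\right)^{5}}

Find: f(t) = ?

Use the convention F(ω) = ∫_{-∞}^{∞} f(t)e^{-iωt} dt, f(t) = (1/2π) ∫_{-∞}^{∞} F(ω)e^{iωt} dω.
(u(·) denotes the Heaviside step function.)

f(t) = t^{4} e^{- \frac{7 t}{2}} u\left(t\right)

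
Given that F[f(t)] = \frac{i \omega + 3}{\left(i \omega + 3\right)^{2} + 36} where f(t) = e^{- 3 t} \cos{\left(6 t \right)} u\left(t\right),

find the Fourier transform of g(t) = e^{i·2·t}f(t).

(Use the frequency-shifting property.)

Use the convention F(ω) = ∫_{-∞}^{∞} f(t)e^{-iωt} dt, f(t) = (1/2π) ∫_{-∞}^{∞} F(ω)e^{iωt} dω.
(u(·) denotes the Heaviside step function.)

F[g](ω) = \frac{i \left(\omega - 2\right) + 3}{\left(i \left(\omega - 2\right) + 3\right)^{2} + 36}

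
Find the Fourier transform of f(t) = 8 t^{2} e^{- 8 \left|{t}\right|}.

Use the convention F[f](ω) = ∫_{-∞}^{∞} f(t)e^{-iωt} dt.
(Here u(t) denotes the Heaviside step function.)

F(ω) = \frac{256 \left(64 - 3 \omega^{2}\right)}{\left(\omega^{2} + 64\right)^{3}}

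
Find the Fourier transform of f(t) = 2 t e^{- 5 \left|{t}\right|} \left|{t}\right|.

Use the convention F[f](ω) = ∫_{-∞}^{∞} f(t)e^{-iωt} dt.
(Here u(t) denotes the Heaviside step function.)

F(ω) = \frac{8 i \omega \left(\omega^{2} - 75\right)}{\left(\omega^{2} + 25\right)^{3}}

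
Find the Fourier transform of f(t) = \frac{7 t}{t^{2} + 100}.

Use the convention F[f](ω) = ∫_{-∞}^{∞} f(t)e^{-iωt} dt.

F(ω) = - 7 i \pi e^{- 10 \left|{\omega}\right|} \operatorname{sign}{\left(\omega \right)}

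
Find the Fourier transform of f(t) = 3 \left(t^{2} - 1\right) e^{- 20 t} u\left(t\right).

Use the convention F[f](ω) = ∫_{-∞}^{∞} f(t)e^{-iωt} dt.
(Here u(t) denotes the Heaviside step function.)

F(ω) = \frac{3 \left(2 i \omega - \left(i \omega + 20\right)^{3} + 40\right)}{\left(i \omega + 20\right)^{4}}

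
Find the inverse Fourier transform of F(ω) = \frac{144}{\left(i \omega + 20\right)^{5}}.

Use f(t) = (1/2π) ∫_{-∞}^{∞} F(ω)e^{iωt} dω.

f(t) = 6 t^{4} e^{- 20 t} u\left(t\right)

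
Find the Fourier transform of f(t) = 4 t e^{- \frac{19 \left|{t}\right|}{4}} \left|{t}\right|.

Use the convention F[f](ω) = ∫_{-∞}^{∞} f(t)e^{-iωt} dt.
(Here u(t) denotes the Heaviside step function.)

F(ω) = \frac{4096 i \omega \left(16 \omega^{2} - 1083\right)}{\left(16 \omega^{2} + 361\right)^{3}}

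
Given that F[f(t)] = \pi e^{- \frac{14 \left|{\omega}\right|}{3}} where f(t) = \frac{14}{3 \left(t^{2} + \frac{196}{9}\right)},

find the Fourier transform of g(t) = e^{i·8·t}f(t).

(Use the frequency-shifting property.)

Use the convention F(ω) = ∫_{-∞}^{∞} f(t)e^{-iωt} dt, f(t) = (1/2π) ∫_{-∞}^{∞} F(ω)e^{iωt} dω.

F[g](ω) = \pi e^{- \frac{14 \left|{\omega - 8}\right|}{3}}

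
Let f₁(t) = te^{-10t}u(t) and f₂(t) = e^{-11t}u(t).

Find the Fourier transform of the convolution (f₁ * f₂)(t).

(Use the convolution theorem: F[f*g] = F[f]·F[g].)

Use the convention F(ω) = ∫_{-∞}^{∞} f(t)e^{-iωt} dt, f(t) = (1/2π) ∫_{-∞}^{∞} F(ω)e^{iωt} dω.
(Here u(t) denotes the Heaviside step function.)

F[f₁*f₂](ω) = \frac{1}{\left(i \omega + 10\right)^{2} \left(i \omega + 11\right)}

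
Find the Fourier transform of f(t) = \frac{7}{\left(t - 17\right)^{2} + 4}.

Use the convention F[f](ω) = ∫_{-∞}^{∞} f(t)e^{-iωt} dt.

F(ω) = \frac{7 \pi e^{- 17 i \omega - 2 \left|{\omega}\right|}}{2}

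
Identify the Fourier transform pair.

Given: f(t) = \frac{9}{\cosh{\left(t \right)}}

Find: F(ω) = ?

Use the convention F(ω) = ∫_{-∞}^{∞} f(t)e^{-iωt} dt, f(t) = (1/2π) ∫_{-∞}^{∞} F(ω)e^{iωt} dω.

F(ω) = \frac{9 \pi}{\cosh{\left(\frac{\pi \omega}{2} \right)}}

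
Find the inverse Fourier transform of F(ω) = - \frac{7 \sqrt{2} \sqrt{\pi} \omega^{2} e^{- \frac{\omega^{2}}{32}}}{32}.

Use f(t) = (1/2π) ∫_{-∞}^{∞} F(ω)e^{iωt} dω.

f(t) = 7 \left(32 t^{2} - 2\right) e^{- 8 t^{2}}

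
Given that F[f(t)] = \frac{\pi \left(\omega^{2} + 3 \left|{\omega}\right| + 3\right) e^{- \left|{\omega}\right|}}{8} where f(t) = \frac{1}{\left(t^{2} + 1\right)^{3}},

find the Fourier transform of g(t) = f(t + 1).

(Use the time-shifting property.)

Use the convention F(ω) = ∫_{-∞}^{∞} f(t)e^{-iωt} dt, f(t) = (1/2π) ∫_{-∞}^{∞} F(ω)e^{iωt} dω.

F[g](ω) = \frac{\pi \left(\omega^{2} + 3 \left|{\omega}\right| + 3\right) e^{i \omega - \left|{\omega}\right|}}{8}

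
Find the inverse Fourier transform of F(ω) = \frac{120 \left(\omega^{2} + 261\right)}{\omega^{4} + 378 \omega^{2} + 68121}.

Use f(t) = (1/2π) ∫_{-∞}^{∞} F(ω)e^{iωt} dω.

f(t) = 4 e^{- 15 \left|{t}\right|} \cos{\left(6 \left|{t}\right| \right)}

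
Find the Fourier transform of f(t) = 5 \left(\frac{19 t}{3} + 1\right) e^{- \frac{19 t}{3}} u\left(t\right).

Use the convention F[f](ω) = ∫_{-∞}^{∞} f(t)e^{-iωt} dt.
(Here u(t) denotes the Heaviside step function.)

F(ω) = \frac{15 \left(- 3 i \omega - 38\right)}{9 \omega^{2} - 114 i \omega - 361}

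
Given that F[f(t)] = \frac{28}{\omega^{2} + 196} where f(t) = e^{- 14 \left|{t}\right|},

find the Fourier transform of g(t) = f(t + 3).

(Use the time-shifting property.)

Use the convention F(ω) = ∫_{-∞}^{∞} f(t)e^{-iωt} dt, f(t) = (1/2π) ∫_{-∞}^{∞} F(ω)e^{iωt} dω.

F[g](ω) = \frac{28 e^{3 i \omega}}{\omega^{2} + 196}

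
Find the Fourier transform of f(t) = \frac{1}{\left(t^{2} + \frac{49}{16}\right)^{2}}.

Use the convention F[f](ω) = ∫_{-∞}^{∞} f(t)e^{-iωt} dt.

F(ω) = \frac{8 \pi \left(7 \left|{\omega}\right| + 4\right) e^{- \frac{7 \left|{\omega}\right|}{4}}}{343}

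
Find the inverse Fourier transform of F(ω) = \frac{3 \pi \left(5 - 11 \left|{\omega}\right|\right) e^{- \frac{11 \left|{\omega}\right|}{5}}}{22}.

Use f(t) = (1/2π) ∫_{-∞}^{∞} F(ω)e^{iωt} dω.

f(t) = \frac{3 t^{2}}{\left(t^{2} + \frac{121}{25}\right)^{2}}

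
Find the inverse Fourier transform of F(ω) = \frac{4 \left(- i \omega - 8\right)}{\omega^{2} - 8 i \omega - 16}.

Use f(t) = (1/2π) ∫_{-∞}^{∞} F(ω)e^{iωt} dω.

f(t) = 4 \left(4 t + 1\right) e^{- 4 t} u\left(t\right)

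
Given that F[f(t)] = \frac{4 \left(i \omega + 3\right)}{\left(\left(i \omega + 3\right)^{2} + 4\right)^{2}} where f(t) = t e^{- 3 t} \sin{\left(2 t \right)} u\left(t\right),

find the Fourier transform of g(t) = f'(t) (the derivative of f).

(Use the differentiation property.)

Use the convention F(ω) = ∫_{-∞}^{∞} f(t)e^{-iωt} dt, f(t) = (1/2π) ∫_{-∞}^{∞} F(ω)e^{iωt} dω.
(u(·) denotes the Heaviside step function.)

F[g](ω) = \frac{4 i \omega \left(i \omega + 3\right)}{\left(\left(i \omega + 3\right)^{2} + 4\right)^{2}}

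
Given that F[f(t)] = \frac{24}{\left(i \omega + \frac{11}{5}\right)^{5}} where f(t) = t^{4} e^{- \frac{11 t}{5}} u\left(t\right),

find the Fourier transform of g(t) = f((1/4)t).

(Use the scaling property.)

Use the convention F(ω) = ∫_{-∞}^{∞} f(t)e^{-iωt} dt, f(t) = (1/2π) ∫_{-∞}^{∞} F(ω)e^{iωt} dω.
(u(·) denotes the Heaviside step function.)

F[g](ω) = \frac{300000}{\left(20 i \omega + 11\right)^{5}}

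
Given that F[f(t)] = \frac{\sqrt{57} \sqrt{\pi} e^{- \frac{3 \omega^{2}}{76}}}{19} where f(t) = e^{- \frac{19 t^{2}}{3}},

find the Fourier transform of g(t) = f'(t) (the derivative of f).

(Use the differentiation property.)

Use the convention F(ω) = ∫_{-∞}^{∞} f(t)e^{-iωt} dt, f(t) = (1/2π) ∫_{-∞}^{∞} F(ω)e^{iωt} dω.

F[g](ω) = \frac{\sqrt{57} i \sqrt{\pi} \omega e^{- \frac{3 \omega^{2}}{76}}}{19}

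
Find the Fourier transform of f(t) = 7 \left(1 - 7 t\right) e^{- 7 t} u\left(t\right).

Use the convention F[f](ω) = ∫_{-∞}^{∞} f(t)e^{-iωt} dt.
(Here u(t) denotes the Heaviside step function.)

F(ω) = \frac{7 i \omega}{- \omega^{2} + 14 i \omega + 49}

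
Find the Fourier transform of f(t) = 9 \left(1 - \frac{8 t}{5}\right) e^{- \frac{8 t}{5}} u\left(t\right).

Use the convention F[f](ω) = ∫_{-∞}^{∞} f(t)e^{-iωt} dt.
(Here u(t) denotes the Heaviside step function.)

F(ω) = \frac{225 i \omega}{- 25 \omega^{2} + 80 i \omega + 64}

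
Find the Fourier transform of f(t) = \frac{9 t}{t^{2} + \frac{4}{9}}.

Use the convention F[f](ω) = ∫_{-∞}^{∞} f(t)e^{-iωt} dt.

F(ω) = - 9 i \pi e^{- \frac{2 \left|{\omega}\right|}{3}} \operatorname{sign}{\left(\omega \right)}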